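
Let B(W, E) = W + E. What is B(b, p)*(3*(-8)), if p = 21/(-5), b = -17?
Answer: 2544/5 ≈ 508.80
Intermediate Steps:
p = -21/5 (p = 21*(-1/5) = -21/5 ≈ -4.2000)
B(W, E) = E + W
B(b, p)*(3*(-8)) = (-21/5 - 17)*(3*(-8)) = -106/5*(-24) = 2544/5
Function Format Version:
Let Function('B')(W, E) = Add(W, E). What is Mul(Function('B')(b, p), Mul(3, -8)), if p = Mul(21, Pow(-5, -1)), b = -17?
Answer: Rational(2544, 5) ≈ 508.80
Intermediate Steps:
p = Rational(-21, 5) (p = Mul(21, Rational(-1, 5)) = Rational(-21, 5) ≈ -4.2000)
Function('B')(W, E) = Add(E, W)
Mul(Function('B')(b, p), Mul(3, -8)) = Mul(Add(Rational(-21, 5), -17), Mul(3, -8)) = Mul(Rational(-106, 5), -24) = Rational(2544, 5)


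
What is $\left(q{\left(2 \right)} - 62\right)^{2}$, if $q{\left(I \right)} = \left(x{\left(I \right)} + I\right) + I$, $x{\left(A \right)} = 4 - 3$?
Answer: $3249$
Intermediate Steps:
$x{\left(A \right)} = 1$
$q{\left(I \right)} = 1 + 2 I$ ($q{\left(I \right)} = \left(1 + I\right) + I = 1 + 2 I$)
$\left(q{\left(2 \right)} - 62\right)^{2} = \left(\left(1 + 2 \cdot 2\right) - 62\right)^{2} = \left(\left(1 + 4\right) - 62\right)^{2} = \left(5 - 62\right)^{2} = \left(-57\right)^{2} = 3249$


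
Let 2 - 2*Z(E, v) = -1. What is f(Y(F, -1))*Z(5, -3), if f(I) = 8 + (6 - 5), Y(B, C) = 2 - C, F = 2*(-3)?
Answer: 27/2 ≈ 13.500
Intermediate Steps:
Z(E, v) = 3/2 (Z(E, v) = 1 - ½*(-1) = 1 + ½ = 3/2)
F = -6
f(I) = 9 (f(I) = 8 + 1 = 9)
f(Y(F, -1))*Z(5, -3) = 9*(3/2) = 27/2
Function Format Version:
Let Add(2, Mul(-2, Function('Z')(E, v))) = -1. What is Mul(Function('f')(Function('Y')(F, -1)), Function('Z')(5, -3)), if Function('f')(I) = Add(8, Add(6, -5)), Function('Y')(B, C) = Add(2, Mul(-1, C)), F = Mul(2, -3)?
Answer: Rational(27, 2) ≈ 13.500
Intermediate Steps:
Function('Z')(E, v) = Rational(3, 2) (Function('Z')(E, v) = Add(1, Mul(Rational(-1, 2), -1)) = Add(1, Rational(1, 2)) = Rational(3, 2))
F = -6
Function('f')(I) = 9 (Function('f')(I) = Add(8, 1) = 9)
Mul(Function('f')(Function('Y')(F, -1)), Function('Z')(5, -3)) = Mul(9, Rational(3, 2)) = Rational(27, 2)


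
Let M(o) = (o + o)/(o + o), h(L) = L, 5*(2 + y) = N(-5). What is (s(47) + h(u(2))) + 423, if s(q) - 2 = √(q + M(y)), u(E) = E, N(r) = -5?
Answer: 427 + 4*√3 ≈ 433.93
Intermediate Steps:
y = -3 (y = -2 + (⅕)*(-5) = -2 - 1 = -3)
M(o) = 1 (M(o) = (2*o)/((2*o)) = (2*o)*(1/(2*o)) = 1)
s(q) = 2 + √(1 + q) (s(q) = 2 + √(q + 1) = 2 + √(1 + q))
(s(47) + h(u(2))) + 423 = ((2 + √(1 + 47)) + 2) + 423 = ((2 + √48) + 2) + 423 = ((2 + 4*√3) + 2) + 423 = (4 + 4*√3) + 423 = 427 + 4*√3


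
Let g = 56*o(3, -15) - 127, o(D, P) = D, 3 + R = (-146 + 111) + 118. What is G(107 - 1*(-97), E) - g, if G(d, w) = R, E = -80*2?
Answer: 39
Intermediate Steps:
R = 80 (R = -3 + ((-146 + 111) + 118) = -3 + (-35 + 118) = -3 + 83 = 80)
E = -160
G(d, w) = 80
g = 41 (g = 56*3 - 127 = 168 - 127 = 41)
G(107 - 1*(-97), E) - g = 80 - 1*41 = 80 - 41 = 39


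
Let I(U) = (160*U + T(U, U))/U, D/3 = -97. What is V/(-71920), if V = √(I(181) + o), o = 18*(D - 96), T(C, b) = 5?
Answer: -I*√222970461/13017520 ≈ -0.0011471*I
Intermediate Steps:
D = -291 (D = 3*(-97) = -291)
I(U) = (5 + 160*U)/U (I(U) = (160*U + 5)/U = (5 + 160*U)/U)
o = -6966 (o = 18*(-291 - 96) = 18*(-387) = -6966)
V = I*√222970461/181 (V = √((160 + 5/181) - 6966) = √(28965/181 - 6966) = √(-1231881/181) = I*√222970461/181 ≈ 82.498*I)
V/(-71920) = (I*√222970461/181)/(-71920) = (I*√222970461/181)*(-1/71920) = -I*√222970461/13017520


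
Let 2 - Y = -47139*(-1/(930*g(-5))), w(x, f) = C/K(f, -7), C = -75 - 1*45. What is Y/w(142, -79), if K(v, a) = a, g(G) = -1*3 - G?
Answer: -101311/74400 ≈ -1.3617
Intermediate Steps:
g(G) = -3 - G
C = -120 (C = -75 - 45 = -120)
w(x, f) = 120/7 (w(x, f) = -120/(-7) = -120*(-⅐) = 120/7)
Y = -14473/620 (Y = 2 - (-47139)/((30*(-3 - 1*(-5)))*(-31)) = 2 - (-47139)/((30*(-3 + 5))*(-31)) = 2 - (-47139)/((30*2)*(-31)) = 2 - (-47139)/(60*(-31)) = 2 - (-47139)/(-1860) = 2 - (-47139)*(-1)/1860 = 2 - 1*15713/620 = 2 - 15713/620 = -14473/620 ≈ -23.344)
Y/w(142, -79) = -14473/(620*120/7) = -14473/620*7/120 = -101311/74400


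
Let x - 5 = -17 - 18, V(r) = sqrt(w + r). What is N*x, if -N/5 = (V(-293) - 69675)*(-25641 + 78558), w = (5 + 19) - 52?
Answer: -553048796250 + 7937550*I*sqrt(321) ≈ -5.5305e+11 + 1.4221e+8*I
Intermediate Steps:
w = -28 (w = 24 - 52 = -28)
V(r) = sqrt(-28 + r)
x = -30 (x = 5 + (-17 - 18) = 5 - 35 = -30)
N = 18434959875 - 264585*I*sqrt(321) (N = -5*(sqrt(-28 - 293) - 69675)*(-25641 + 78558) = -5*(sqrt(-321) - 69675)*52917 = -5*(I*sqrt(321) - 69675)*52917 = -5*(-69675 + I*sqrt(321))*52917 = -5*(-3686991975 + 52917*I*sqrt(321)) = 18434959875 - 264585*I*sqrt(321) ≈ 1.8435e+10 - 4.7404e+6*I)
N*x = (18434959875 - 264585*I*sqrt(321))*(-30) = -553048796250 + 7937550*I*sqrt(321)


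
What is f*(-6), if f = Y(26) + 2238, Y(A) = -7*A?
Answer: -12336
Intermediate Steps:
f = 2056 (f = -7*26 + 2238 = -182 + 2238 = 2056)
f*(-6) = 2056*(-6) = -12336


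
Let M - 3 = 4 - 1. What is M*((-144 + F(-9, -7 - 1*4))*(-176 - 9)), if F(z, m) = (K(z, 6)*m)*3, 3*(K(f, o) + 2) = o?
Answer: 159840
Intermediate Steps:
K(f, o) = -2 + o/3
M = 6 (M = 3 + (4 - 1) = 3 + 3 = 6)
F(z, m) = 0 (F(z, m) = ((-2 + (⅓)*6)*m)*3 = ((-2 + 2)*m)*3 = (0*m)*3 = 0*3 = 0)
M*((-144 + F(-9, -7 - 1*4))*(-176 - 9)) = 6*((-144 + 0)*(-176 - 9)) = 6*(-144*(-185)) = 6*26640 = 159840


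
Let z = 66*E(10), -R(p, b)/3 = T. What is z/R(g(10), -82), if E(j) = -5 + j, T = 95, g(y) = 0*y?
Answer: -22/19 ≈ -1.1579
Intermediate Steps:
g(y) = 0
R(p, b) = -285 (R(p, b) = -3*95 = -285)
z = 330 (z = 66*(-5 + 10) = 66*5 = 330)
z/R(g(10), -82) = 330/(-285) = 330*(-1/285) = -22/19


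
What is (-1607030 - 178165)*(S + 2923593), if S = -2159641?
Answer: -1363803290640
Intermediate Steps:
(-1607030 - 178165)*(S + 2923593) = (-1607030 - 178165)*(-2159641 + 2923593) = -1785195*763952 = -1363803290640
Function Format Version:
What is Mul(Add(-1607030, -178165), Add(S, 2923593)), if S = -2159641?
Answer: -1363803290640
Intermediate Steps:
Mul(Add(-1607030, -178165), Add(S, 2923593)) = Mul(Add(-1607030, -178165), Add(-2159641, 2923593)) = Mul(-1785195, 763952) = -1363803290640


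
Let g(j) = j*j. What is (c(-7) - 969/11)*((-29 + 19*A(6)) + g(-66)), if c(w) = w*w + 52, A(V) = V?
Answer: 630622/11 ≈ 57329.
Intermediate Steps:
g(j) = j²
c(w) = 52 + w² (c(w) = w² + 52 = 52 + w²)
(c(-7) - 969/11)*((-29 + 19*A(6)) + g(-66)) = ((52 + (-7)²) - 969/11)*((-29 + 19*6) + (-66)²) = ((52 + 49) - 969*1/11)*((-29 + 114) + 4356) = (101 - 969/11)*(85 + 4356) = (142/11)*4441 = 630622/11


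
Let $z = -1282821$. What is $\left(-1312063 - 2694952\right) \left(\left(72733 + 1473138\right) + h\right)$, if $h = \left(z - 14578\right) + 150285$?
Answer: $-1597825280355$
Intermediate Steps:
$h = -1147114$ ($h = \left(-1282821 - 14578\right) + 150285 = -1297399 + 150285 = -1147114$)
$\left(-1312063 - 2694952\right) \left(\left(72733 + 1473138\right) + h\right) = \left(-1312063 - 2694952\right) \left(\left(72733 + 1473138\right) - 1147114\right) = - 4007015 \left(1545871 - 1147114\right) = \left(-4007015\right) 398757 = -1597825280355$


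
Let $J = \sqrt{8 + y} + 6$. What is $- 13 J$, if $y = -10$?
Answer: $-78 - 13 i \sqrt{2} \approx -78.0 - 18.385 i$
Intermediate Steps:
$J = 6 + i \sqrt{2}$ ($J = \sqrt{8 - 10} + 6 = \sqrt{-2} + 6 = i \sqrt{2} + 6 = 6 + i \sqrt{2} \approx 6.0 + 1.4142 i$)
$- 13 J = - 13 \left(6 + i \sqrt{2}\right) = -78 - 13 i \sqrt{2}$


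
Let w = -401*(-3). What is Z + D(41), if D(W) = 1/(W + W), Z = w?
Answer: 98647/82 ≈ 1203.0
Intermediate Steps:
w = 1203
Z = 1203
D(W) = 1/(2*W)
Z + D(41) = 1203 + (½)/41 = 1203 + (½)*(1/41) = 1203 + 1/82 = 98647/82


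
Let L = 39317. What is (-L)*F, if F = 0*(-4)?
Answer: 0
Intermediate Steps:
F = 0
(-L)*F = -1*39317*0 = -39317*0 = 0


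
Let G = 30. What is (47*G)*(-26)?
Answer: -36660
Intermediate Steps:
(47*G)*(-26) = (47*30)*(-26) = 1410*(-26) = -36660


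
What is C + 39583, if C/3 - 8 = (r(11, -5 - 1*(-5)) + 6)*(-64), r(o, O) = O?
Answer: 38455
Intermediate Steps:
C = -1128 (C = 24 + 3*(((-5 - 1*(-5)) + 6)*(-64)) = 24 + 3*(((-5 + 5) + 6)*(-64)) = 24 + 3*((0 + 6)*(-64)) = 24 + 3*(6*(-64)) = 24 + 3*(-384) = 24 - 1152 = -1128)
C + 39583 = -1128 + 39583 = 38455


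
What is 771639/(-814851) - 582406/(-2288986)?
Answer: -215282792758/310863755181 ≈ -0.69253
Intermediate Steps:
771639/(-814851) - 582406/(-2288986) = 771639*(-1/814851) - 582406*(-1/2288986) = -257213/271617 + 291203/1144493 = -215282792758/310863755181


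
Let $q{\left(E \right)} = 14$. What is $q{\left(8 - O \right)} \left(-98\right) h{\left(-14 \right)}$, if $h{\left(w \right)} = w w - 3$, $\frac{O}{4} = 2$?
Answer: $-264796$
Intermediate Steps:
$O = 8$ ($O = 4 \cdot 2 = 8$)
$h{\left(w \right)} = -3 + w^{2}$ ($h{\left(w \right)} = w^{2} - 3 = -3 + w^{2}$)
$q{\left(8 - O \right)} \left(-98\right) h{\left(-14 \right)} = 14 \left(-98\right) \left(-3 + \left(-14\right)^{2}\right) = - 1372 \left(-3 + 196\right) = \left(-1372\right) 193 = -264796$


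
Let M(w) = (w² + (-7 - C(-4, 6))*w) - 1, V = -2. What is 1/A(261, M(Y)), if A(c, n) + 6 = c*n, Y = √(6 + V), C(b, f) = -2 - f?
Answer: 1/1299 ≈ 0.00076982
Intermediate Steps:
Y = 2 (Y = √(6 - 2) = √4 = 2)
M(w) = -1 + w + w² (M(w) = (w² + (-7 - (-2 - 1*6))*w) - 1 = (w² + (-7 - (-2 - 6))*w) - 1 = (w² + (-7 - 1*(-8))*w) - 1 = (w² + (-7 + 8)*w) - 1 = (w² + 1*w) - 1 = (w² + w) - 1 = (w + w²) - 1 = -1 + w + w²)
A(c, n) = -6 + c*n
1/A(261, M(Y)) = 1/(-6 + 261*(-1 + 2 + 2²)) = 1/(-6 + 261*(-1 + 2 + 4)) = 1/(-6 + 261*5) = 1/(-6 + 1305) = 1/1299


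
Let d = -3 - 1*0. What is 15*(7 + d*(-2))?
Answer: 195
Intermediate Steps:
d = -3 (d = -3 + 0 = -3)
15*(7 + d*(-2)) = 15*(7 - 3*(-2)) = 15*(7 + 6) = 15*13 = 195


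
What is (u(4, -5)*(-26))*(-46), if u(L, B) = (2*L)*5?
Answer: 47840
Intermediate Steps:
u(L, B) = 10*L
(u(4, -5)*(-26))*(-46) = ((10*4)*(-26))*(-46) = (40*(-26))*(-46) = -1040*(-46) = 47840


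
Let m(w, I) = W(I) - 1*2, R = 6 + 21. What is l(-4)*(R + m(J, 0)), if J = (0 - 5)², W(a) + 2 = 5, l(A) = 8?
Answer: 224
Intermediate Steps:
W(a) = 3 (W(a) = -2 + 5 = 3)
R = 27
J = 25 (J = (-5)² = 25)
m(w, I) = 1 (m(w, I) = 3 - 1*2 = 3 - 2 = 1)
l(-4)*(R + m(J, 0)) = 8*(27 + 1) = 8*28 = 224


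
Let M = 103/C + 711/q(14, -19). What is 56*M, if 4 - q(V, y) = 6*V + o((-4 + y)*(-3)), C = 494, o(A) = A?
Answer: -9404836/36803 ≈ -255.55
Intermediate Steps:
q(V, y) = -8 - 6*V + 3*y (q(V, y) = 4 - (6*V + (-4 + y)*(-3)) = 4 - (6*V + (12 - 3*y)) = 4 - (12 - 3*y + 6*V) = 4 + (-12 - 6*V + 3*y) = -8 - 6*V + 3*y)
M = -335887/73606 (M = 103/494 + 711/(-8 - 6*14 + 3*(-19)) = 103*(1/494) + 711/(-8 - 84 - 57) = 103/494 + 711/(-149) = 103/494 + 711*(-1/149) = 103/494 - 711/149 = -335887/73606 ≈ -4.5633)
56*M = 56*(-335887/73606) = -9404836/36803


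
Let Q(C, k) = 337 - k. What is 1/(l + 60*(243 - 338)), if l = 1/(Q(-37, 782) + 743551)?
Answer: -743106/4235704199 ≈ -0.00017544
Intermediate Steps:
l = 1/743106 (l = 1/((337 - 1*782) + 743551) = 1/((337 - 782) + 743551) = 1/(-445 + 743551) = 1/743106 ≈ 1.3457e-6)
1/(l + 60*(243 - 338)) = 1/(1/743106 + 60*(243 - 338)) = 1/(1/743106 + 60*(-95)) = 1/(1/743106 - 5700) = 1/(-4235704199/743106) = -743106/4235704199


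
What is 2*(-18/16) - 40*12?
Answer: -1929/4 ≈ -482.25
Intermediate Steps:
2*(-18/16) - 40*12 = 2*(-18*1/16) - 480 = 2*(-9/8) - 480 = -9/4 - 480 = -1929/4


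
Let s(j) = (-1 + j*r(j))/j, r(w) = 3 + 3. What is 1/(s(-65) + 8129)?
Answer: 65/528776 ≈ 0.00012293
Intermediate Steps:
r(w) = 6
s(j) = (-1 + 6*j)/j (s(j) = (-1 + j*6)/j = (-1 + 6*j)/j)
1/(s(-65) + 8129) = 1/((6 - 1/(-65)) + 8129) = 1/((6 - 1*(-1/65)) + 8129) = 1/((6 + 1/65) + 8129) = 1/(391/65 + 8129) = 1/(528776/65) = 65/528776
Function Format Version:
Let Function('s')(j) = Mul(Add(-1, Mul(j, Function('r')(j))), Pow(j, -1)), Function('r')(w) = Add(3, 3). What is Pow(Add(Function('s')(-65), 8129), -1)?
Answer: Rational(65, 528776) ≈ 0.00012293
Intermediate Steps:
Function('r')(w) = 6
Function('s')(j) = Mul(Pow(j, -1), Add(-1, Mul(6, j))) (Function('s')(j) = Mul(Add(-1, Mul(j, 6)), Pow(j, -1)) = Mul(Add(-1, Mul(6, j)), Pow(j, -1)) = Mul(Pow(j, -1), Add(-1, Mul(6, j))))
Pow(Add(Function('s')(-65), 8129), -1) = Pow(Add(Add(6, Mul(-1, Pow(-65, -1))), 8129), -1) = Pow(Add(Add(6, Mul(-1, Rational(-1, 65))), 8129), -1) = Pow(Add(Add(6, Rational(1, 65)), 8129), -1) = Pow(Add(Rational(391, 65), 8129), -1) = Pow(Rational(528776, 65), -1) = Rational(65, 528776)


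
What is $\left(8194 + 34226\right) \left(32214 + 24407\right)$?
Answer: $2401862820$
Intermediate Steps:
$\left(8194 + 34226\right) \left(32214 + 24407\right) = 42420 \cdot 56621 = 2401862820$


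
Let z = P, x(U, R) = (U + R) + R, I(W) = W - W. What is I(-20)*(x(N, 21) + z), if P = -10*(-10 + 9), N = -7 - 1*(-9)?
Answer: 0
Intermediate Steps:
I(W) = 0
N = 2 (N = -7 + 9 = 2)
P = 10 (P = -10*(-1) = 10)
x(U, R) = U + 2*R (x(U, R) = (R + U) + R = U + 2*R)
z = 10
I(-20)*(x(N, 21) + z) = 0*((2 + 2*21) + 10) = 0*((2 + 42) + 10) = 0*(44 + 10) = 0*54 = 0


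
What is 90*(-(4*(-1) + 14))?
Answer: -900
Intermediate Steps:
90*(-(4*(-1) + 14)) = 90*(-(-4 + 14)) = 90*(-1*10) = 90*(-10) = -900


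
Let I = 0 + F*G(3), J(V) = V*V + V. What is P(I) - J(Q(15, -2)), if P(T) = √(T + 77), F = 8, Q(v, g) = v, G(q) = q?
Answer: -240 + √101 ≈ -229.95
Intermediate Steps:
J(V) = V + V² (J(V) = V² + V = V + V²)
I = 24 (I = 0 + 8*3 = 0 + 24 = 24)
P(T) = √(77 + T)
P(I) - J(Q(15, -2)) = √(77 + 24) - 15*(1 + 15) = √101 - 15*16 = √101 - 1*240 = √101 - 240 = -240 + √101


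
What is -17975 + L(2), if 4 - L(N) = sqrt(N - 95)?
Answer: -17971 - I*sqrt(93) ≈ -17971.0 - 9.6436*I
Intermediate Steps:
L(N) = 4 - sqrt(-95 + N) (L(N) = 4 - sqrt(N - 95) = 4 - sqrt(-95 + N))
-17975 + L(2) = -17975 + (4 - sqrt(-95 + 2)) = -17975 + (4 - sqrt(-93)) = -17975 + (4 - I*sqrt(93)) = -17971 - I*sqrt(93)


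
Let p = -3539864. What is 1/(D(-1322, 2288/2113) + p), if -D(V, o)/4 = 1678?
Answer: -1/3546576 ≈ -2.8196e-7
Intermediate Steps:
D(V, o) = -6712 (D(V, o) = -4*1678 = -6712)
1/(D(-1322, 2288/2113) + p) = 1/(-6712 - 3539864) = 1/(-3546576) = -1/3546576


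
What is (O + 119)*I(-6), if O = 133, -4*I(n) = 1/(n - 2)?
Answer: 63/8 ≈ 7.8750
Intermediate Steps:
I(n) = -1/(4*(-2 + n)) (I(n) = -1/(4*(n - 2)) = -1/(4*(-2 + n)))
(O + 119)*I(-6) = (133 + 119)*(-1/(-8 + 4*(-6))) = 252*(-1/(-8 - 24)) = 252*(-1/(-32)) = 252*(-1*(-1/32)) = 252*(1/32) = 63/8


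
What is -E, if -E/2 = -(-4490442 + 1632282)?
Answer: 5716320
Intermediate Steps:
E = -5716320 (E = -(-2)*(-4490442 + 1632282) = -(-2)*(-2858160) = -2*2858160 = -5716320)
-E = -1*(-5716320) = 5716320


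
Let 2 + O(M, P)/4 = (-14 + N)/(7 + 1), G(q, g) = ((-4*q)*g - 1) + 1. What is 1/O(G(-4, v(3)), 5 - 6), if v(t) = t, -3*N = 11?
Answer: -6/101 ≈ -0.059406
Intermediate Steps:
N = -11/3 (N = -1/3*11 = -11/3 ≈ -3.6667)
G(q, g) = -4*g*q (G(q, g) = (-4*g*q - 1) + 1 = (-1 - 4*g*q) + 1 = -4*g*q)
O(M, P) = -101/6 (O(M, P) = -8 + 4*((-14 - 11/3)/(7 + 1)) = -8 + 4*(-53/3/8) = -8 + 4*(-53/3*1/8) = -8 + 4*(-53/24) = -8 - 53/6 = -101/6)
1/O(G(-4, v(3)), 5 - 6) = 1/(-101/6) = -6/101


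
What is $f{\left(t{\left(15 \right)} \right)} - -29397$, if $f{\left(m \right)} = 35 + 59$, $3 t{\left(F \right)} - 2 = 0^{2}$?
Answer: $29491$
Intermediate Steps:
$t{\left(F \right)} = \frac{2}{3}$ ($t{\left(F \right)} = \frac{2}{3} + \frac{0^{2}}{3} = \frac{2}{3} + \frac{1}{3} \cdot 0 = \frac{2}{3} + 0 = \frac{2}{3}$)
$f{\left(m \right)} = 94$
$f{\left(t{\left(15 \right)} \right)} - -29397 = 94 - -29397 = 94 + 29397 = 29491$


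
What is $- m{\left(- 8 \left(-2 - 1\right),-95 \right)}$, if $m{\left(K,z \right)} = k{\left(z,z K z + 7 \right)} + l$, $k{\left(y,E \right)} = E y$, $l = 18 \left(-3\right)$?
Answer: $20577719$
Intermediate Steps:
$l = -54$
$m{\left(K,z \right)} = -54 + z \left(7 + K z^{2}\right)$ ($m{\left(K,z \right)} = \left(z K z + 7\right) z - 54 = \left(K z z + 7\right) z - 54 = \left(K z^{2} + 7\right) z - 54 = \left(7 + K z^{2}\right) z - 54 = z \left(7 + K z^{2}\right) - 54 = -54 + z \left(7 + K z^{2}\right)$)
$- m{\left(- 8 \left(-2 - 1\right),-95 \right)} = - (-54 - 95 \left(7 + - 8 \left(-2 - 1\right) \left(-95\right)^{2}\right)) = - (-54 - 95 \left(7 + \left(-8\right) \left(-3\right) 9025\right)) = - (-54 - 95 \left(7 + 24 \cdot 9025\right)) = - (-54 - 95 \left(7 + 216600\right)) = - (-54 - 20577665) = \left(-1\right) \left(-20577719\right) = 20577719$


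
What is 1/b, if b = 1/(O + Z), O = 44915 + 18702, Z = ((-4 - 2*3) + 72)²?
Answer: 67461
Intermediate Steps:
Z = 3844 (Z = ((-4 - 6) + 72)² = (-10 + 72)² = 62² = 3844)
O = 63617
b = 1/67461 (b = 1/(63617 + 3844) = 1/67461 ≈ 1.4823e-5)
1/b = 1/(1/67461) = 67461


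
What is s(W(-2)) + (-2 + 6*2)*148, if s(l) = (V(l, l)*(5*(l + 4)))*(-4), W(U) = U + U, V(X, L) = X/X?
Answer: 1480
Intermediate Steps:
V(X, L) = 1
W(U) = 2*U
s(l) = -80 - 20*l (s(l) = (1*(5*(l + 4)))*(-4) = (1*(5*(4 + l)))*(-4) = (1*(20 + 5*l))*(-4) = (20 + 5*l)*(-4) = -80 - 20*l)
s(W(-2)) + (-2 + 6*2)*148 = (-80 - 40*(-2)) + (-2 + 6*2)*148 = (-80 - 20*(-4)) + (-2 + 12)*148 = (-80 + 80) + 10*148 = 0 + 1480 = 1480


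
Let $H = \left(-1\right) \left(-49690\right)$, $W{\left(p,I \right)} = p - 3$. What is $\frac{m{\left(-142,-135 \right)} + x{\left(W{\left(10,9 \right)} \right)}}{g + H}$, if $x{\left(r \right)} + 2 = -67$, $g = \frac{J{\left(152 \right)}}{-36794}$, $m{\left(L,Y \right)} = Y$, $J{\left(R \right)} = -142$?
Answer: $- \frac{73588}{17924451} \approx -0.0041055$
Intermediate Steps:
$W{\left(p,I \right)} = -3 + p$ ($W{\left(p,I \right)} = p - 3 = -3 + p$)
$g = \frac{71}{18397}$ ($g = - \frac{142}{-36794} = \left(-142\right) \left(- \frac{1}{36794}\right) = \frac{71}{18397} \approx 0.0038593$)
$x{\left(r \right)} = -69$ ($x{\left(r \right)} = -2 - 67 = -69$)
$H = 49690$
$\frac{m{\left(-142,-135 \right)} + x{\left(W{\left(10,9 \right)} \right)}}{g + H} = \frac{-135 - 69}{\frac{71}{18397} + 49690} = - \frac{204}{\frac{914147001}{18397}} = \left(-204\right) \frac{18397}{914147001} = - \frac{73588}{17924451}$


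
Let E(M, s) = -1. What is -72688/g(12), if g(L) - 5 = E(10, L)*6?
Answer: 72688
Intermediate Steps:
g(L) = -1 (g(L) = 5 - 1*6 = 5 - 6 = -1)
-72688/g(12) = -72688/(-1) = -72688*(-1) = 72688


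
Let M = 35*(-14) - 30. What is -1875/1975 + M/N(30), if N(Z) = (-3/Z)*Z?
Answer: 40855/237 ≈ 172.38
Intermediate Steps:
M = -520 (M = -490 - 30 = -520)
N(Z) = -3
-1875/1975 + M/N(30) = -1875/1975 - 520/(-3) = -1875*1/1975 - 520*(-1/3) = -75/79 + 520/3 = 40855/237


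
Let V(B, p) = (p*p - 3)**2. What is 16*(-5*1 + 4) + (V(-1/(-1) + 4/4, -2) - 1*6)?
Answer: -21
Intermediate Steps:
V(B, p) = (-3 + p**2)**2 (V(B, p) = (p**2 - 3)**2 = (-3 + p**2)**2)
16*(-5*1 + 4) + (V(-1/(-1) + 4/4, -2) - 1*6) = 16*(-5*1 + 4) + ((-3 + (-2)**2)**2 - 1*6) = 16*(-5 + 4) + ((-3 + 4)**2 - 6) = 16*(-1) + (1**2 - 6) = -16 + (1 - 6) = -16 - 5 = -21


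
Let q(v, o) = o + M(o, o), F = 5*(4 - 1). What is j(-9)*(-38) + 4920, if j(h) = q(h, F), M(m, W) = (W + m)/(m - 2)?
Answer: 55410/13 ≈ 4262.3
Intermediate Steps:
F = 15 (F = 5*3 = 15)
M(m, W) = (W + m)/(-2 + m)
q(v, o) = o + 2*o/(-2 + o) (q(v, o) = o + (o + o)/(-2 + o) = o + (2*o)/(-2 + o) = o + 2*o/(-2 + o))
j(h) = 225/13 (j(h) = 15²/(-2 + 15) = 225/13)
j(-9)*(-38) + 4920 = (225/13)*(-38) + 4920 = -8550/13 + 4920 = 55410/13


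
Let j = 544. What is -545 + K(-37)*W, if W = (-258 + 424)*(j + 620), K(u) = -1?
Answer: -193769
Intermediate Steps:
W = 193224 (W = (-258 + 424)*(544 + 620) = 166*1164 = 193224)
-545 + K(-37)*W = -545 - 1*193224 = -545 - 193224 = -193769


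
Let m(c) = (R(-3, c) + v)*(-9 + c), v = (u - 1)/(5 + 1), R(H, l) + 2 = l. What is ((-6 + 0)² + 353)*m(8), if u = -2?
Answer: -4279/2 ≈ -2139.5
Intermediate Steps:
R(H, l) = -2 + l
v = -½ (v = (-2 - 1)/(5 + 1) = -3/6 = -3*⅙ = -½ ≈ -0.50000)
m(c) = (-9 + c)*(-5/2 + c) (m(c) = ((-2 + c) - ½)*(-9 + c) = (-5/2 + c)*(-9 + c) = (-9 + c)*(-5/2 + c))
((-6 + 0)² + 353)*m(8) = ((-6 + 0)² + 353)*(45/2 + 8² - 23/2*8) = ((-6)² + 353)*(45/2 + 64 - 92) = (36 + 353)*(-11/2) = 389*(-11/2) = -4279/2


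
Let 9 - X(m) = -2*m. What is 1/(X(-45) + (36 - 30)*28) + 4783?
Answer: 416122/87 ≈ 4783.0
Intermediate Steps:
X(m) = 9 + 2*m (X(m) = 9 - (-2)*m = 9 + 2*m)
1/(X(-45) + (36 - 30)*28) + 4783 = 1/((9 + 2*(-45)) + (36 - 30)*28) + 4783 = 1/((9 - 90) + 6*28) + 4783 = 1/(-81 + 168) + 4783 = 1/87 + 4783 = 416122/87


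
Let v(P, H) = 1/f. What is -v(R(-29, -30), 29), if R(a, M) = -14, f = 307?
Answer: -1/307 ≈ -0.0032573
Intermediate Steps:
v(P, H) = 1/307
-v(R(-29, -30), 29) = -1*1/307 = -1/307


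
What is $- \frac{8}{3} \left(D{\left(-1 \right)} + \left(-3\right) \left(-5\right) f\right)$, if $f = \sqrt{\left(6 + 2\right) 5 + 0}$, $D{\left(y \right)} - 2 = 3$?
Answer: $- \frac{40}{3} - 80 \sqrt{10} \approx -266.32$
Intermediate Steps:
$D{\left(y \right)} = 5$ ($D{\left(y \right)} = 2 + 3 = 5$)
$f = 2 \sqrt{10}$ ($f = \sqrt{8 \cdot 5 + 0} = \sqrt{40 + 0} = \sqrt{40} = 2 \sqrt{10} \approx 6.3246$)
$- \frac{8}{3} \left(D{\left(-1 \right)} + \left(-3\right) \left(-5\right) f\right) = - \frac{8}{3} \left(5 + \left(-3\right) \left(-5\right) 2 \sqrt{10}\right) = \left(-8\right) \frac{1}{3} \left(5 + 15 \cdot 2 \sqrt{10}\right) = - \frac{8 \left(5 + 30 \sqrt{10}\right)}{3} = - \frac{40}{3} - 80 \sqrt{10}$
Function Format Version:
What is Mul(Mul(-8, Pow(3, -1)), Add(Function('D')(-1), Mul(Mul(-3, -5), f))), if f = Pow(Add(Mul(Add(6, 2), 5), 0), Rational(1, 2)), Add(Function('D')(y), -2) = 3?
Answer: Add(Rational(-40, 3), Mul(-80, Pow(10, Rational(1, 2)))) ≈ -266.32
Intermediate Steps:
Function('D')(y) = 5 (Function('D')(y) = Add(2, 3) = 5)
f = Mul(2, Pow(10, Rational(1, 2))) (f = Pow(Add(Mul(8, 5), 0), Rational(1, 2)) = Pow(Add(40, 0), Rational(1, 2)) = Pow(40, Rational(1, 2)) = Mul(2, Pow(10, Rational(1, 2))) ≈ 6.3246)
Mul(Mul(-8, Pow(3, -1)), Add(Function('D')(-1), Mul(Mul(-3, -5), f))) = Mul(Mul(-8, Pow(3, -1)), Add(5, Mul(Mul(-3, -5), Mul(2, Pow(10, Rational(1, 2)))))) = Mul(Mul(-8, Rational(1, 3)), Add(5, Mul(15, Mul(2, Pow(10, Rational(1, 2)))))) = Mul(Rational(-8, 3), Add(5, Mul(30, Pow(10, Rational(1, 2))))) = Add(Rational(-40, 3), Mul(-80, Pow(10, Rational(1, 2))))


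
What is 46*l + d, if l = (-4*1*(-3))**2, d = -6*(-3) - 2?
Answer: 6640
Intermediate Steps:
d = 16 (d = 18 - 2 = 16)
l = 144 (l = (-4*(-3))**2 = 12**2 = 144)
46*l + d = 46*144 + 16 = 6624 + 16 = 6640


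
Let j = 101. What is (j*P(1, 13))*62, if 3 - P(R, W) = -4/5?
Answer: 118978/5 ≈ 23796.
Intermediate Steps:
P(R, W) = 19/5 (P(R, W) = 3 - (-4)/5 = 3 - 1*(-⅘) = 3 + ⅘ = 19/5)
(j*P(1, 13))*62 = (101*(19/5))*62 = (1919/5)*62 = 118978/5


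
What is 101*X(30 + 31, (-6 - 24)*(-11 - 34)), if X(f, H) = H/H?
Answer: 101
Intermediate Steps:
X(f, H) = 1
101*X(30 + 31, (-6 - 24)*(-11 - 34)) = 101*1 = 101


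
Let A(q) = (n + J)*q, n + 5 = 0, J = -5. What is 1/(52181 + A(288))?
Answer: 1/49301 ≈ 2.0284e-5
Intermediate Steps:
n = -5 (n = -5 + 0 = -5)
A(q) = -10*q (A(q) = (-5 - 5)*q = -10*q)
1/(52181 + A(288)) = 1/(52181 - 10*288) = 1/(52181 - 2880) = 1/49301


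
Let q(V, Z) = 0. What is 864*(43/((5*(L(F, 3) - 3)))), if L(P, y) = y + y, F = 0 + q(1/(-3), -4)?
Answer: 12384/5 ≈ 2476.8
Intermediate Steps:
F = 0 (F = 0 + 0 = 0)
L(P, y) = 2*y
864*(43/((5*(L(F, 3) - 3)))) = 864*(43/((5*(2*3 - 3)))) = 864*(43/((5*(6 - 3)))) = 864*(43/((5*3))) = 864*(43/15) = 12384/5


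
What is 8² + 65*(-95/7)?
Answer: -5727/7 ≈ -818.14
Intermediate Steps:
8² + 65*(-95/7) = 64 + 65*(-95*⅐) = 64 + 65*(-95/7) = 64 - 6175/7 = -5727/7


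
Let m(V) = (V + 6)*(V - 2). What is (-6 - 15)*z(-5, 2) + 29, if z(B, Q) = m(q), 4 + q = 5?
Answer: 176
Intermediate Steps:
q = 1 (q = -4 + 5 = 1)
m(V) = (-2 + V)*(6 + V) (m(V) = (6 + V)*(-2 + V) = (-2 + V)*(6 + V))
z(B, Q) = -7 (z(B, Q) = -12 + 1**2 + 4*1 = -12 + 1 + 4 = -7)
(-6 - 15)*z(-5, 2) + 29 = (-6 - 15)*(-7) + 29 = -21*(-7) + 29 = 147 + 29 = 176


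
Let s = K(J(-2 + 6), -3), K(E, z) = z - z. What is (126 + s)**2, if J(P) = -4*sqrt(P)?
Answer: 15876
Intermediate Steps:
K(E, z) = 0
s = 0
(126 + s)**2 = (126 + 0)**2 = 126**2 = 15876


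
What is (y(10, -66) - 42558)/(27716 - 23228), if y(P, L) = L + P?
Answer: -1937/204 ≈ -9.4951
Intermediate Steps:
(y(10, -66) - 42558)/(27716 - 23228) = ((-66 + 10) - 42558)/(27716 - 23228) = (-56 - 42558)/4488 = -42614*1/4488 = -1937/204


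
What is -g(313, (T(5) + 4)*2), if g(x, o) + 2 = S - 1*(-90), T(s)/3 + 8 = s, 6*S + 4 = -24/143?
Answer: -37454/429 ≈ -87.305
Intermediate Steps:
S = -298/429 (S = -2/3 + (-24/143)/6 = -2/3 + (-24*1/143)/6 = -2/3 + (1/6)*(-24/143) = -2/3 - 4/143 = -298/429 ≈ -0.69464)
T(s) = -24 + 3*s
g(x, o) = 37454/429 (g(x, o) = -2 + (-298/429 - 1*(-90)) = -2 + (-298/429 + 90) = -2 + 38312/429 = 37454/429)
-g(313, (T(5) + 4)*2) = -1*37454/429 = -37454/429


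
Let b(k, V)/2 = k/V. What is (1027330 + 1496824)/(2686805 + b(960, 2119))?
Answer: 5348682326/5693341715 ≈ 0.93946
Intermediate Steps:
b(k, V) = 2*k/V (b(k, V) = 2*(k/V) = 2*k/V)
(1027330 + 1496824)/(2686805 + b(960, 2119)) = (1027330 + 1496824)/(2686805 + 2*960/2119) = 2524154/(2686805 + 2*960*(1/2119)) = 2524154/(2686805 + 1920/2119) = 2524154/(5693341715/2119) = 2524154*(2119/5693341715) = 5348682326/5693341715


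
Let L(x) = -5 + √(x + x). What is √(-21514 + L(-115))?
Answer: √(-21519 + I*√230) ≈ 0.0517 + 146.69*I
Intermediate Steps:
L(x) = -5 + √2*√x (L(x) = -5 + √(2*x) = -5 + √2*√x)
√(-21514 + L(-115)) = √(-21514 + (-5 + √2*√(-115))) = √(-21514 + (-5 + √2*(I*√115))) = √(-21514 + (-5 + I*√230)) = √(-21519 + I*√230)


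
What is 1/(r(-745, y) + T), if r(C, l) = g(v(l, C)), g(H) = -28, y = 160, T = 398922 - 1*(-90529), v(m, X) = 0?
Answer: 1/489423 ≈ 2.0432e-6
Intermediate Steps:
T = 489451 (T = 398922 + 90529 = 489451)
r(C, l) = -28
1/(r(-745, y) + T) = 1/(-28 + 489451) = 1/489423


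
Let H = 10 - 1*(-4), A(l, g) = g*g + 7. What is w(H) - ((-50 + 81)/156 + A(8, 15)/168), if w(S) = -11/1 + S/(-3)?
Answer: -18833/1092 ≈ -17.246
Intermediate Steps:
A(l, g) = 7 + g² (A(l, g) = g² + 7 = 7 + g²)
H = 14 (H = 10 + 4 = 14)
w(S) = -11 - S/3 (w(S) = -11*1 + S*(-⅓) = -11 - S/3)
w(H) - ((-50 + 81)/156 + A(8, 15)/168) = (-11 - ⅓*14) - ((-50 + 81)/156 + (7 + 15²)/168) = (-11 - 14/3) - (31*(1/156) + (7 + 225)*(1/168)) = -47/3 - (31/156 + 232*(1/168)) = -47/3 - (31/156 + 29/21) = -47/3 - 1*575/364 = -47/3 - 575/364 = -18833/1092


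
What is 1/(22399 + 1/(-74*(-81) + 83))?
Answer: 6077/136118724 ≈ 4.4645e-5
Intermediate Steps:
1/(22399 + 1/(-74*(-81) + 83)) = 1/(22399 + 1/(5994 + 83)) = 1/(22399 + 1/6077) = 1/(136118724/6077) = 6077/136118724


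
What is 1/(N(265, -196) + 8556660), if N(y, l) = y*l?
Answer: 1/8504720 ≈ 1.1758e-7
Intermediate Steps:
N(y, l) = l*y
1/(N(265, -196) + 8556660) = 1/(-196*265 + 8556660) = 1/(-51940 + 8556660) = 1/8504720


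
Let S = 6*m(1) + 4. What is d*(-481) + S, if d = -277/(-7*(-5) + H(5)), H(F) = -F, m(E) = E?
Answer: 133537/30 ≈ 4451.2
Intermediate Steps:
S = 10 (S = 6*1 + 4 = 6 + 4 = 10)
d = -277/30 (d = -277/(-7*(-5) - 1*5) = -277/(35 - 5) = -277/30 ≈ -9.2333)
d*(-481) + S = -277/30*(-481) + 10 = 133237/30 + 10 = 133537/30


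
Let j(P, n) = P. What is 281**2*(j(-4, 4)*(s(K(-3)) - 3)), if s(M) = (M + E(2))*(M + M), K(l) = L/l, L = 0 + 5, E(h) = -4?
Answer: -45165692/9 ≈ -5.0184e+6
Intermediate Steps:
L = 5
K(l) = 5/l
s(M) = 2*M*(-4 + M) (s(M) = (M - 4)*(M + M) = (-4 + M)*(2*M) = 2*M*(-4 + M))
281**2*(j(-4, 4)*(s(K(-3)) - 3)) = 281**2*(-4*(2*(5/(-3))*(-4 + 5/(-3)) - 3)) = 78961*(-4*(2*(5*(-1/3))*(-4 + 5*(-1/3)) - 3)) = 78961*(-4*(2*(-5/3)*(-4 - 5/3) - 3)) = 78961*(-4*(2*(-5/3)*(-17/3) - 3)) = 78961*(-4*(170/9 - 3)) = 78961*(-4*143/9) = 78961*(-572/9) = -45165692/9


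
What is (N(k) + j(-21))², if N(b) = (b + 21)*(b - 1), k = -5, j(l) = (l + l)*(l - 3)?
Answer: 831744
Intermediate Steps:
j(l) = 2*l*(-3 + l) (j(l) = (2*l)*(-3 + l) = 2*l*(-3 + l))
N(b) = (-1 + b)*(21 + b) (N(b) = (21 + b)*(-1 + b) = (-1 + b)*(21 + b))
(N(k) + j(-21))² = ((-21 + (-5)² + 20*(-5)) + 2*(-21)*(-3 - 21))² = ((-21 + 25 - 100) + 2*(-21)*(-24))² = (-96 + 1008)² = 912² = 831744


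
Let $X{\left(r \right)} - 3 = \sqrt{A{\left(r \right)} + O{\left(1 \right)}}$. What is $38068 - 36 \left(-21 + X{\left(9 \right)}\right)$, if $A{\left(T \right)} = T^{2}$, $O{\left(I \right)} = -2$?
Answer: $38716 - 36 \sqrt{79} \approx 38396.0$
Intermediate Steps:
$X{\left(r \right)} = 3 + \sqrt{-2 + r^{2}}$ ($X{\left(r \right)} = 3 + \sqrt{r^{2} - 2} = 3 + \sqrt{-2 + r^{2}}$)
$38068 - 36 \left(-21 + X{\left(9 \right)}\right) = 38068 - 36 \left(-21 + \left(3 + \sqrt{-2 + 9^{2}}\right)\right) = 38068 - 36 \left(-21 + \left(3 + \sqrt{-2 + 81}\right)\right) = 38068 - 36 \left(-21 + \left(3 + \sqrt{79}\right)\right) = 38068 - 36 \left(-18 + \sqrt{79}\right) = 38068 - \left(-648 + 36 \sqrt{79}\right) = 38068 + \left(648 - 36 \sqrt{79}\right) = 38716 - 36 \sqrt{79}$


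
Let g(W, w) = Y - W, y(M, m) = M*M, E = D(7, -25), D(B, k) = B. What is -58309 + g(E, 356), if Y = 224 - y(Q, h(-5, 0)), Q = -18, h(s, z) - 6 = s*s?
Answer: -58416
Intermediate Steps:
h(s, z) = 6 + s² (h(s, z) = 6 + s*s = 6 + s²)
E = 7
y(M, m) = M²
Y = -100 (Y = 224 - 1*(-18)² = 224 - 1*324 = 224 - 324 = -100)
g(W, w) = -100 - W
-58309 + g(E, 356) = -58309 + (-100 - 1*7) = -58309 + (-100 - 7) = -58309 - 107 = -58416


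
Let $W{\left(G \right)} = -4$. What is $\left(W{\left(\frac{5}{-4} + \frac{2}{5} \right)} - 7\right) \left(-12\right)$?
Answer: $132$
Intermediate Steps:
$\left(W{\left(\frac{5}{-4} + \frac{2}{5} \right)} - 7\right) \left(-12\right) = \left(-4 - 7\right) \left(-12\right) = \left(-11\right) \left(-12\right) = 132$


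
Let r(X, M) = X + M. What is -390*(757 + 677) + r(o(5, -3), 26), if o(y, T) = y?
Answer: -559229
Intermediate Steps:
r(X, M) = M + X
-390*(757 + 677) + r(o(5, -3), 26) = -390*(757 + 677) + (26 + 5) = -390*1434 + 31 = -559260 + 31 = -559229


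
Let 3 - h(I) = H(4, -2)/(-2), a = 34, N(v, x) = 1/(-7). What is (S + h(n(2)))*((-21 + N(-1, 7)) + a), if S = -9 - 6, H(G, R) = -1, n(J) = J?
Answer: -1125/7 ≈ -160.71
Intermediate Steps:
N(v, x) = -1/7
S = -15
h(I) = 5/2 (h(I) = 3 - (-1)/(-2) = 3 - (-1)*(-1)/2 = 3 - 1*1/2 = 3 - 1/2 = 5/2)
(S + h(n(2)))*((-21 + N(-1, 7)) + a) = (-15 + 5/2)*((-21 - 1/7) + 34) = -25*(-148/7 + 34)/2 = -25/2*90/7 = -1125/7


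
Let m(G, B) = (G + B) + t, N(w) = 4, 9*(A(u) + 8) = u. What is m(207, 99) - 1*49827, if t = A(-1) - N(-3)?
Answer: -445798/9 ≈ -49533.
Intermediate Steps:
A(u) = -8 + u/9
t = -109/9 (t = (-8 + (⅑)*(-1)) - 1*4 = (-8 - ⅑) - 4 = -73/9 - 4 = -109/9 ≈ -12.111)
m(G, B) = -109/9 + B + G (m(G, B) = (G + B) - 109/9 = (B + G) - 109/9 = -109/9 + B + G)
m(207, 99) - 1*49827 = (-109/9 + 99 + 207) - 1*49827 = 2645/9 - 49827 = -445798/9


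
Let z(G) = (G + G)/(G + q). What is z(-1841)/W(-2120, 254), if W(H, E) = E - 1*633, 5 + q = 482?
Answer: -1841/258478 ≈ -0.0071225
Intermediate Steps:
q = 477 (q = -5 + 482 = 477)
z(G) = 2*G/(477 + G) (z(G) = (G + G)/(G + 477) = (2*G)/(477 + G) = 2*G/(477 + G))
W(H, E) = -633 + E (W(H, E) = E - 633 = -633 + E)
z(-1841)/W(-2120, 254) = (2*(-1841)/(477 - 1841))/(-633 + 254) = (2*(-1841)/(-1364))/(-379) = (2*(-1841)*(-1/1364))*(-1/379) = (1841/682)*(-1/379) = -1841/258478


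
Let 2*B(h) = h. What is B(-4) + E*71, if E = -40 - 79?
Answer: -8451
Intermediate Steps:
B(h) = h/2
E = -119
B(-4) + E*71 = (½)*(-4) - 119*71 = -2 - 8449 = -8451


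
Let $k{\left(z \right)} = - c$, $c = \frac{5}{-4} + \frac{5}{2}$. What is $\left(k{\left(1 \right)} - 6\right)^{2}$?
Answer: $\frac{841}{16} \approx 52.563$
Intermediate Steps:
$c = \frac{5}{4}$ ($c = 5 \left(- \frac{1}{4}\right) + 5 \cdot \frac{1}{2} = - \frac{5}{4} + \frac{5}{2} = \frac{5}{4} \approx 1.25$)
$k{\left(z \right)} = - \frac{5}{4}$ ($k{\left(z \right)} = \left(-1\right) \frac{5}{4} = - \frac{5}{4}$)
$\left(k{\left(1 \right)} - 6\right)^{2} = \left(- \frac{5}{4} - 6\right)^{2} = \left(- \frac{29}{4}\right)^{2} = \frac{841}{16}$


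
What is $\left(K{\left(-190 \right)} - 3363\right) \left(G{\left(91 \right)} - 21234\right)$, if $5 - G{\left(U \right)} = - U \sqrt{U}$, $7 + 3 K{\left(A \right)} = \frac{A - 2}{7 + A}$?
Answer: $\frac{4357549456}{61} - \frac{18679024 \sqrt{91}}{61} \approx 6.8514 \cdot 10^{7}$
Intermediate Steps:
$K{\left(A \right)} = - \frac{7}{3} + \frac{-2 + A}{3 \left(7 + A\right)}$ ($K{\left(A \right)} = - \frac{7}{3} + \frac{\left(A - 2\right) \frac{1}{7 + A}}{3} = - \frac{7}{3} + \frac{\left(-2 + A\right) \frac{1}{7 + A}}{3} = - \frac{7}{3} + \frac{\frac{1}{7 + A} \left(-2 + A\right)}{3} = - \frac{7}{3} + \frac{-2 + A}{3 \left(7 + A\right)}$)
$G{\left(U \right)} = 5 + U^{\frac{3}{2}}$ ($G{\left(U \right)} = 5 - - U \sqrt{U} = 5 - - U^{\frac{3}{2}} = 5 + U^{\frac{3}{2}}$)
$\left(K{\left(-190 \right)} - 3363\right) \left(G{\left(91 \right)} - 21234\right) = \left(\frac{-17 - -380}{7 - 190} - 3363\right) \left(\left(5 + 91^{\frac{3}{2}}\right) - 21234\right) = \left(\frac{-17 + 380}{-183} - 3363\right) \left(\left(5 + 91 \sqrt{91}\right) - 21234\right) = \left(\left(- \frac{1}{183}\right) 363 - 3363\right) \left(-21229 + 91 \sqrt{91}\right) = \left(- \frac{121}{61} - 3363\right) \left(-21229 + 91 \sqrt{91}\right) = - \frac{205264 \left(-21229 + 91 \sqrt{91}\right)}{61} = \frac{4357549456}{61} - \frac{18679024 \sqrt{91}}{61}$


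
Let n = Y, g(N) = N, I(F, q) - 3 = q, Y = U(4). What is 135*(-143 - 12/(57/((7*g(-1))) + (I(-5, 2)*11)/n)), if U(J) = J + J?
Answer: -1279935/71 ≈ -18027.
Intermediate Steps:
U(J) = 2*J
Y = 8 (Y = 2*4 = 8)
I(F, q) = 3 + q
n = 8
135*(-143 - 12/(57/((7*g(-1))) + (I(-5, 2)*11)/n)) = 135*(-143 - 12/(57/((7*(-1))) + ((3 + 2)*11)/8)) = 135*(-143 - 12/(57/(-7) + (5*11)*(⅛))) = 135*(-143 - 12/(57*(-⅐) + 55*(⅛))) = 135*(-143 - 12/(-57/7 + 55/8)) = 135*(-143 - 12/(-71/56)) = 135*(-143 - 12*(-56/71)) = 135*(-143 + 672/71) = 135*(-9481/71) = -1279935/71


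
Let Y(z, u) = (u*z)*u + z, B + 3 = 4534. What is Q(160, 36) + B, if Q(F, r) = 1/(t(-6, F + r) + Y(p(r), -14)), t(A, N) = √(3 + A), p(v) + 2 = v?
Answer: 203275197615/44863207 - I*√3/44863207 ≈ 4531.0 - 3.8607e-8*I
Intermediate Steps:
p(v) = -2 + v
B = 4531 (B = -3 + 4534 = 4531)
Y(z, u) = z + z*u² (Y(z, u) = z*u² + z = z + z*u²)
Q(F, r) = 1/(-394 + 197*r + I*√3) (Q(F, r) = 1/(√(3 - 6) + (-2 + r)*(1 + (-14)²)) = 1/(√(-3) + (-2 + r)*(1 + 196)) = 1/(I*√3 + (-2 + r)*197) = 1/(I*√3 + (-394 + 197*r)) = 1/(-394 + 197*r + I*√3))
Q(160, 36) + B = 1/(-394 + 197*36 + I*√3) + 4531 = 1/(-394 + 7092 + I*√3) + 4531 = 1/(6698 + I*√3) + 4531 = 4531 + 1/(6698 + I*√3)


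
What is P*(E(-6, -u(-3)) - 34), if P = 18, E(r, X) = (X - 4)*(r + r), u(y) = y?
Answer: -396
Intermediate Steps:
E(r, X) = 2*r*(-4 + X) (E(r, X) = (-4 + X)*(2*r) = 2*r*(-4 + X))
P*(E(-6, -u(-3)) - 34) = 18*(2*(-6)*(-4 - 1*(-3)) - 34) = 18*(2*(-6)*(-4 + 3) - 34) = 18*(2*(-6)*(-1) - 34) = 18*(12 - 34) = 18*(-22) = -396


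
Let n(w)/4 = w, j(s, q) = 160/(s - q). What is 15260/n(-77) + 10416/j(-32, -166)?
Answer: 477062/55 ≈ 8673.9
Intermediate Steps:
n(w) = 4*w
15260/n(-77) + 10416/j(-32, -166) = 15260/((4*(-77))) + 10416/((-160/(-166 - 1*(-32)))) = 15260/(-308) + 10416/((-160/(-166 + 32))) = 15260*(-1/308) + 10416/((-160/(-134))) = -545/11 + 10416/((-160*(-1/134))) = -545/11 + 10416/(80/67) = -545/11 + 10416*(67/80) = -545/11 + 43617/5 = 477062/55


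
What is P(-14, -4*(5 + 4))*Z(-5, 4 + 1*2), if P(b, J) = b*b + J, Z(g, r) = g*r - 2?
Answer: -5120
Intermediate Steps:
Z(g, r) = -2 + g*r
P(b, J) = J + b**2 (P(b, J) = b**2 + J = J + b**2)
P(-14, -4*(5 + 4))*Z(-5, 4 + 1*2) = (-4*(5 + 4) + (-14)**2)*(-2 - 5*(4 + 1*2)) = (-4*9 + 196)*(-2 - 5*(4 + 2)) = (-36 + 196)*(-2 - 5*6) = 160*(-2 - 30) = 160*(-32) = -5120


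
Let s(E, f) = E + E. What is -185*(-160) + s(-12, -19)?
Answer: 29576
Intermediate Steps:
s(E, f) = 2*E
-185*(-160) + s(-12, -19) = -185*(-160) + 2*(-12) = 29600 - 24 = 29576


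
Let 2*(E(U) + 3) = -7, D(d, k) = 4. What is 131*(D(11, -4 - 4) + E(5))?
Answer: -655/2 ≈ -327.50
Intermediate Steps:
E(U) = -13/2 (E(U) = -3 + (½)*(-7) = -3 - 7/2 = -13/2)
131*(D(11, -4 - 4) + E(5)) = 131*(4 - 13/2) = 131*(-5/2) = -655/2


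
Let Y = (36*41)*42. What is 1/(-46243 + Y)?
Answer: 1/15749 ≈ 6.3496e-5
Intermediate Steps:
Y = 61992 (Y = 1476*42 = 61992)
1/(-46243 + Y) = 1/(-46243 + 61992) = 1/15749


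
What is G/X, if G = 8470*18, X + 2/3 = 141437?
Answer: 457380/424309 ≈ 1.0779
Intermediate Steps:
X = 424309/3 (X = -⅔ + 141437 = 424309/3 ≈ 1.4144e+5)
G = 152460
G/X = 152460/(424309/3) = 152460*(3/424309) = 457380/424309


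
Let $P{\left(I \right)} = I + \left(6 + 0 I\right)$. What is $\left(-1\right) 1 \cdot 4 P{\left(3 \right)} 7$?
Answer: $-252$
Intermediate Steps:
$P{\left(I \right)} = 6 + I$ ($P{\left(I \right)} = I + \left(6 + 0\right) = I + 6 = 6 + I$)
$\left(-1\right) 1 \cdot 4 P{\left(3 \right)} 7 = \left(-1\right) 1 \cdot 4 \left(6 + 3\right) 7 = \left(-1\right) 4 \cdot 9 \cdot 7 = \left(-4\right) 9 \cdot 7 = \left(-36\right) 7 = -252$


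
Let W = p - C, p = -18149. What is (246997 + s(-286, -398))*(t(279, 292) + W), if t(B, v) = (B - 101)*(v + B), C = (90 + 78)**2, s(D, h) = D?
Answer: 13634483415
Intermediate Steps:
C = 28224 (C = 168**2 = 28224)
t(B, v) = (-101 + B)*(B + v)
W = -46373 (W = -18149 - 1*28224 = -18149 - 28224 = -46373)
(246997 + s(-286, -398))*(t(279, 292) + W) = (246997 - 286)*((279**2 - 101*279 - 101*292 + 279*292) - 46373) = 246711*((77841 - 28179 - 29492 + 81468) - 46373) = 246711*(101638 - 46373) = 246711*55265 = 13634483415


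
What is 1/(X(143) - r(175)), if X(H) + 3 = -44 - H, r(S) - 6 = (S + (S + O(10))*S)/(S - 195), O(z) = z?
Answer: 2/2863 ≈ 0.00069857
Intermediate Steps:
r(S) = 6 + (S + S*(10 + S))/(-195 + S) (r(S) = 6 + (S + (S + 10)*S)/(S - 195) = 6 + (S + (10 + S)*S)/(-195 + S) = 6 + (S + S*(10 + S))/(-195 + S))
X(H) = -47 - H (X(H) = -3 + (-44 - H) = -47 - H)
1/(X(143) - r(175)) = 1/((-47 - 1*143) - (-1170 + 175**2 + 17*175)/(-195 + 175)) = 1/((-47 - 143) - (-1170 + 30625 + 2975)/(-20)) = 1/(-190 - (-1)*32430/20) = 1/(-190 - 1*(-3243/2)) = 1/(-190 + 3243/2) = 1/(2863/2) = 2/2863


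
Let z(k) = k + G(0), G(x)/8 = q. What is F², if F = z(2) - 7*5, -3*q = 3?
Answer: 1681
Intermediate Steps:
q = -1 (q = -⅓*3 = -1)
G(x) = -8 (G(x) = 8*(-1) = -8)
z(k) = -8 + k (z(k) = k - 8 = -8 + k)
F = -41 (F = (-8 + 2) - 7*5 = -6 - 35 = -41)
F² = (-41)² = 1681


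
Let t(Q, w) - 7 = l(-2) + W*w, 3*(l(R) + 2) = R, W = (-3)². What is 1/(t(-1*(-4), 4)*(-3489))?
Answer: -1/140723 ≈ -7.1062e-6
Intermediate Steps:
W = 9
l(R) = -2 + R/3
t(Q, w) = 13/3 + 9*w (t(Q, w) = 7 + ((-2 + (⅓)*(-2)) + 9*w) = 7 + ((-2 - ⅔) + 9*w) = 7 + (-8/3 + 9*w) = 13/3 + 9*w)
1/(t(-1*(-4), 4)*(-3489)) = 1/((13/3 + 9*4)*(-3489)) = 1/((13/3 + 36)*(-3489)) = 1/((121/3)*(-3489)) = 1/(-140723) = -1/140723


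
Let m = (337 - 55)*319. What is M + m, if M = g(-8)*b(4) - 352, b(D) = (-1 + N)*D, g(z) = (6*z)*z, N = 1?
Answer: 89606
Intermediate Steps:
g(z) = 6*z²
b(D) = 0 (b(D) = (-1 + 1)*D = 0*D = 0)
m = 89958 (m = 282*319 = 89958)
M = -352 (M = (6*(-8)²)*0 - 352 = (6*64)*0 - 352 = 384*0 - 352 = 0 - 352 = -352)
M + m = -352 + 89958 = 89606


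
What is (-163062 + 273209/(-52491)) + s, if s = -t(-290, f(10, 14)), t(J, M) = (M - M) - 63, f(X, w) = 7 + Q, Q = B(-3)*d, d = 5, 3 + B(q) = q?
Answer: -8556253718/52491 ≈ -1.6300e+5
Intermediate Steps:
B(q) = -3 + q
Q = -30 (Q = (-3 - 3)*5 = -6*5 = -30)
f(X, w) = -23 (f(X, w) = 7 - 30 = -23)
t(J, M) = -63 (t(J, M) = 0 - 63 = -63)
s = 63 (s = -1*(-63) = 63)
(-163062 + 273209/(-52491)) + s = (-163062 + 273209/(-52491)) + 63 = (-163062 + 273209*(-1/52491)) + 63 = (-163062 - 273209/52491) + 63 = -8559560651/52491 + 63 = -8556253718/52491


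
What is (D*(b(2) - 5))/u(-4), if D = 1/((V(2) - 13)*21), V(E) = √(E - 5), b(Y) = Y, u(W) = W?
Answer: -13/4816 - I*√3/4816 ≈ -0.0026993 - 0.00035965*I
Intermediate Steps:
V(E) = √(-5 + E)
D = 1/(21*(-13 + I*√3)) (D = 1/(√(-5 + 2) - 13*21) = (1/21)/(√(-3) - 13) = (1/21)/(I*√3 - 13) = (1/21)/(-13 + I*√3) = 1/(21*(-13 + I*√3)) ≈ -0.0035991 - 0.00047953*I)
(D*(b(2) - 5))/u(-4) = ((-13/3612 - I*√3/3612)*(2 - 5))/(-4) = ((-13/3612 - I*√3/3612)*(-3))*(-¼) = (13/1204 + I*√3/1204)*(-¼) = -13/4816 - I*√3/4816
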